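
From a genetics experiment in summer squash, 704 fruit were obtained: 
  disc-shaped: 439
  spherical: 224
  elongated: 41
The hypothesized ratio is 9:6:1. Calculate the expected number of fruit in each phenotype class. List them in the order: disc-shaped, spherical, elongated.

The 9:6:1 ratio has 16 parts, so with N = 704 the expected counts are:
  disc-shaped: 704 × 9/16 = 396
  spherical: 704 × 6/16 = 264
  elongated: 704 × 1/16 = 44

396, 264, 44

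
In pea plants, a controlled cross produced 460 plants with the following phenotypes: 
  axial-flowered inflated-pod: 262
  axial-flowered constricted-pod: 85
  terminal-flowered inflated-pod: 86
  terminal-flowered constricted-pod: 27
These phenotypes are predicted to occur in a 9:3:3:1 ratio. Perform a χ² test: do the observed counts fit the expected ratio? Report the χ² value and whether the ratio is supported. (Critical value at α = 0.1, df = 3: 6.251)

The 9:3:3:1 ratio has 16 parts, so with N = 460 the expected counts are:
  axial-flowered inflated-pod: 460 × 9/16 = 258.75
  axial-flowered constricted-pod: 460 × 3/16 = 86.25
  terminal-flowered inflated-pod: 460 × 3/16 = 86.25
  terminal-flowered constricted-pod: 460 × 1/16 = 28.75
χ² = Σ (O − E)² / E
  axial-flowered inflated-pod: (262 − 258.75)² / 258.75 = 0.0408
  axial-flowered constricted-pod: (85 − 86.25)² / 86.25 = 0.0181
  terminal-flowered inflated-pod: (86 − 86.25)² / 86.25 = 0.0007
  terminal-flowered constricted-pod: (27 − 28.75)² / 28.75 = 0.1065
χ² = 0.0408 + 0.0181 + 0.0007 + 0.1065 = 0.1661 ≈ 0.166
Degrees of freedom = 4 − 1 = 3; critical value at α = 0.1 is 6.251.
Since 0.166 < 6.251, we fail to reject the null hypothesis — the data are consistent with the 9:3:3:1 ratio.

0.166; consistent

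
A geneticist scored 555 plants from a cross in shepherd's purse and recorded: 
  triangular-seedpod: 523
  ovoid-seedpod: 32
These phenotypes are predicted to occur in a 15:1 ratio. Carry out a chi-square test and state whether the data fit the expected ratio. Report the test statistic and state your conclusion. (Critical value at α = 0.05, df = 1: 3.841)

0.222; consistent

The 15:1 ratio has 16 parts, so with N = 555 the expected counts are:
  triangular-seedpod: 555 × 15/16 = 520.3125
  ovoid-seedpod: 555 × 1/16 = 34.6875
χ² = Σ (O − E)² / E
  triangular-seedpod: (523 − 520.3125)² / 520.3125 = 0.0139
  ovoid-seedpod: (32 − 34.6875)² / 34.6875 = 0.2082
χ² = 0.0139 + 0.2082 = 0.2221 ≈ 0.222
Degrees of freedom = 2 − 1 = 1; critical value at α = 0.05 is 3.841.
Since 0.222 < 3.841, we fail to reject the null hypothesis — the data are consistent with the 15:1 ratio.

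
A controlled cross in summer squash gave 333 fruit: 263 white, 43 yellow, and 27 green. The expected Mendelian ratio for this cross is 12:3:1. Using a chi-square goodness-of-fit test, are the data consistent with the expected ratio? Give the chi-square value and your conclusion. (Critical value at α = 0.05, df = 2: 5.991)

8.594; not consistent

Expected counts for N = 333 under a 12:3:1 ratio (total parts = 16):
  white: 333 × 12/16 = 249.75
  yellow: 333 × 3/16 = 62.4375
  green: 333 × 1/16 = 20.8125
χ² = Σ (O − E)² / E
  white: (263 − 249.75)² / 249.75 = 0.7030
  yellow: (43 − 62.4375)² / 62.4375 = 6.0511
  green: (27 − 20.8125)² / 20.8125 = 1.8395
χ² = 0.7030 + 6.0511 + 1.8395 = 8.5936 ≈ 8.594
Degrees of freedom = 3 − 1 = 2; critical value at α = 0.05 is 5.991.
Since 8.594 > 5.991, we reject the null hypothesis — the data do not fit the 12:3:1 ratio.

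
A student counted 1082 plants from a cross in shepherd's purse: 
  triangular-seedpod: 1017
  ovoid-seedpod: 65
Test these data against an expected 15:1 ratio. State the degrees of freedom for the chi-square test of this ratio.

A goodness-of-fit test with 2 phenotype classes has df = 2 − 1 = 1.

1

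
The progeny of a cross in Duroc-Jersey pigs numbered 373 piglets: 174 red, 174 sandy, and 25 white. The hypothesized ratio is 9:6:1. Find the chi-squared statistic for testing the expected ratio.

14.560

Total ratio parts = 16. Expected numbers out of 373:
  red: 373 × 9/16 = 209.8125
  sandy: 373 × 6/16 = 139.875
  white: 373 × 1/16 = 23.3125
χ² = Σ (O − E)² / E
  red: (174 − 209.8125)² / 209.8125 = 6.1128
  sandy: (174 − 139.875)² / 139.875 = 8.3254
  white: (25 − 23.3125)² / 23.3125 = 0.1222
χ² = 6.1128 + 8.3254 + 0.1222 = 14.5604 ≈ 14.560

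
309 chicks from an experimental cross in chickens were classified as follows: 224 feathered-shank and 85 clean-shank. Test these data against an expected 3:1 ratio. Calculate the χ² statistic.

1.037

Under the 3:1 hypothesis (Σ ratio = 4, N = 309):
  feathered-shank: 309 × 3/4 = 231.75
  clean-shank: 309 × 1/4 = 77.25
χ² = Σ (O − E)² / E
  feathered-shank: (224 − 231.75)² / 231.75 = 0.2592
  clean-shank: (85 − 77.25)² / 77.25 = 0.7775
χ² = 0.2592 + 0.7775 = 1.0367 ≈ 1.037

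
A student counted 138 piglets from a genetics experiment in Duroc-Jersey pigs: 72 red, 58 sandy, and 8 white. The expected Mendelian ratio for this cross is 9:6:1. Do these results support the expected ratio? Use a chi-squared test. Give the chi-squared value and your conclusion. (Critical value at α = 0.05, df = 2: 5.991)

1.208; consistent

The 9:6:1 ratio has 16 parts, so with N = 138 the expected counts are:
  red: 138 × 9/16 = 77.625
  sandy: 138 × 6/16 = 51.75
  white: 138 × 1/16 = 8.625
χ² = Σ (O − E)² / E
  red: (72 − 77.625)² / 77.625 = 0.4076
  sandy: (58 − 51.75)² / 51.75 = 0.7548
  white: (8 − 8.625)² / 8.625 = 0.0453
χ² = 0.4076 + 0.7548 + 0.0453 = 1.2077 ≈ 1.208
Degrees of freedom = 3 − 1 = 2; critical value at α = 0.05 is 5.991.
Since 1.208 < 5.991, we fail to reject the null hypothesis — the data are consistent with the 9:6:1 ratio.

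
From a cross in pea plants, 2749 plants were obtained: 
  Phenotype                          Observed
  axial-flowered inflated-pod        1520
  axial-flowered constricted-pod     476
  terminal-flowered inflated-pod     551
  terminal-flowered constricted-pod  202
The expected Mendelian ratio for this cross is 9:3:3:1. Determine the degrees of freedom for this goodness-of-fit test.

A goodness-of-fit test with 4 phenotype classes has df = 4 − 1 = 3.

3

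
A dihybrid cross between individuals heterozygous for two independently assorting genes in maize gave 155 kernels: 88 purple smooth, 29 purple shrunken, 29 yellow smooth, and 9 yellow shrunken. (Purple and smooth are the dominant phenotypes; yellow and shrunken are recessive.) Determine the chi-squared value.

0.057

A dihybrid F₂ with independent assortment and complete dominance at both loci gives a 9:3:3:1 phenotypic ratio.
Under the 9:3:3:1 hypothesis (Σ ratio = 16, N = 155):
  purple smooth: 155 × 9/16 = 87.1875
  purple shrunken: 155 × 3/16 = 29.0625
  yellow smooth: 155 × 3/16 = 29.0625
  yellow shrunken: 155 × 1/16 = 9.6875
χ² = Σ (O − E)² / E
  purple smooth: (88 − 87.1875)² / 87.1875 = 0.0076
  purple shrunken: (29 − 29.0625)² / 29.0625 = 0.0001
  yellow smooth: (29 − 29.0625)² / 29.0625 = 0.0001
  yellow shrunken: (9 − 9.6875)² / 9.6875 = 0.0488
χ² = 0.0076 + 0.0001 + 0.0001 + 0.0488 = 0.0566 ≈ 0.057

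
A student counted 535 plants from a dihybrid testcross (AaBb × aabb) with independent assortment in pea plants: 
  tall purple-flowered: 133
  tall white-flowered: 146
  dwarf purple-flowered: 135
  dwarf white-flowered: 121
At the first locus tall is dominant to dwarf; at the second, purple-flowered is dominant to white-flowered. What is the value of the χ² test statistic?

A dihybrid testcross with independent assortment gives a 1:1:1:1 ratio.
Expected counts for N = 535 under a 1:1:1:1 ratio (total parts = 4):
  tall purple-flowered: 535 × 1/4 = 133.75
  tall white-flowered: 535 × 1/4 = 133.75
  dwarf purple-flowered: 535 × 1/4 = 133.75
  dwarf white-flowered: 535 × 1/4 = 133.75
χ² = Σ (O − E)² / E
  tall purple-flowered: (133 − 133.75)² / 133.75 = 0.0042
  tall white-flowered: (146 − 133.75)² / 133.75 = 1.1220
  dwarf purple-flowered: (135 − 133.75)² / 133.75 = 0.0117
  dwarf white-flowered: (121 − 133.75)² / 133.75 = 1.2154
χ² = 0.0042 + 1.1220 + 0.0117 + 1.2154 = 2.3533 ≈ 2.353

2.353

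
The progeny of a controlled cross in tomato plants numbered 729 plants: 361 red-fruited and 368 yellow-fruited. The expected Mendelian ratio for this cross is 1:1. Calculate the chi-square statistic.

0.067

The 1:1 ratio has 2 parts, so with N = 729 the expected counts are:
  red-fruited: 729 × 1/2 = 364.5
  yellow-fruited: 729 × 1/2 = 364.5
χ² = Σ (O − E)² / E
  red-fruited: (361 − 364.5)² / 364.5 = 0.0336
  yellow-fruited: (368 − 364.5)² / 364.5 = 0.0336
χ² = 0.0336 + 0.0336 = 0.0672 ≈ 0.067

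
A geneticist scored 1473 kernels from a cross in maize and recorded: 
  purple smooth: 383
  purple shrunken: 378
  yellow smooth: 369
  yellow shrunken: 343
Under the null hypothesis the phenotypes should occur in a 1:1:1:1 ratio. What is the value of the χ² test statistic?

2.582

Total ratio parts = 4. Expected numbers out of 1473:
  purple smooth: 1473 × 1/4 = 368.25
  purple shrunken: 1473 × 1/4 = 368.25
  yellow smooth: 1473 × 1/4 = 368.25
  yellow shrunken: 1473 × 1/4 = 368.25
χ² = Σ (O − E)² / E
  purple smooth: (383 − 368.25)² / 368.25 = 0.5908
  purple shrunken: (378 − 368.25)² / 368.25 = 0.2581
  yellow smooth: (369 − 368.25)² / 368.25 = 0.0015
  yellow shrunken: (343 − 368.25)² / 368.25 = 1.7313
χ² = 0.5908 + 0.2581 + 0.0015 + 1.7313 = 2.5817 ≈ 2.582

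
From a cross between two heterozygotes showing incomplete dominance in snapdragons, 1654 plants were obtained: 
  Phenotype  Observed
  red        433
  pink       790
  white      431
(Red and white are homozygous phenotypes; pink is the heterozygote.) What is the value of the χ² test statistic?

3.316

With incomplete dominance, a heterozygote × heterozygote cross gives a 1:2:1 phenotypic ratio.
Under the 1:2:1 hypothesis (Σ ratio = 4, N = 1654):
  red: 1654 × 1/4 = 413.5
  pink: 1654 × 2/4 = 827
  white: 1654 × 1/4 = 413.5
χ² = Σ (O − E)² / E
  red: (433 − 413.5)² / 413.5 = 0.9196
  pink: (790 − 827)² / 827 = 1.6554
  white: (431 − 413.5)² / 413.5 = 0.7406
χ² = 0.9196 + 1.6554 + 0.7406 = 3.3156 ≈ 3.316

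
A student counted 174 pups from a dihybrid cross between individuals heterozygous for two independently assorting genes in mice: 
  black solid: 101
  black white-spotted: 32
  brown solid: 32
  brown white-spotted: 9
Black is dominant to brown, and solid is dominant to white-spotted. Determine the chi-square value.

0.447

A dihybrid F₂ with independent assortment and complete dominance at both loci gives a 9:3:3:1 phenotypic ratio.
The 9:3:3:1 ratio has 16 parts, so with N = 174 the expected counts are:
  black solid: 174 × 9/16 = 97.875
  black white-spotted: 174 × 3/16 = 32.625
  brown solid: 174 × 3/16 = 32.625
  brown white-spotted: 174 × 1/16 = 10.875
χ² = Σ (O − E)² / E
  black solid: (101 − 97.875)² / 97.875 = 0.0998
  black white-spotted: (32 − 32.625)² / 32.625 = 0.0120
  brown solid: (32 − 32.625)² / 32.625 = 0.0120
  brown white-spotted: (9 − 10.875)² / 10.875 = 0.3233
χ² = 0.0998 + 0.0120 + 0.0120 + 0.3233 = 0.4471 ≈ 0.447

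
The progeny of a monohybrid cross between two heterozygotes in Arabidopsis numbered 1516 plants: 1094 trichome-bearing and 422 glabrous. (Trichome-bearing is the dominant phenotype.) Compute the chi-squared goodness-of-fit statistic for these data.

6.505

For a monohybrid cross between heterozygotes with complete dominance, the expected phenotypic ratio is 3:1.
The 3:1 ratio has 4 parts, so with N = 1516 the expected counts are:
  trichome-bearing: 1516 × 3/4 = 1137
  glabrous: 1516 × 1/4 = 379
χ² = Σ (O − E)² / E
  trichome-bearing: (1094 − 1137)² / 1137 = 1.6262
  glabrous: (422 − 379)² / 379 = 4.8786
χ² = 1.6262 + 4.8786 = 6.5048 ≈ 6.505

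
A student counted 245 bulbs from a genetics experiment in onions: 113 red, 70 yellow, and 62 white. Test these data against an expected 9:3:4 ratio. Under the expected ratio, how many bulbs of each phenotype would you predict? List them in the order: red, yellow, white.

137.8125, 45.9375, 61.25

Expected counts for N = 245 under a 9:3:4 ratio (total parts = 16):
  red: 245 × 9/16 = 137.8125
  yellow: 245 × 3/16 = 45.9375
  white: 245 × 4/16 = 61.25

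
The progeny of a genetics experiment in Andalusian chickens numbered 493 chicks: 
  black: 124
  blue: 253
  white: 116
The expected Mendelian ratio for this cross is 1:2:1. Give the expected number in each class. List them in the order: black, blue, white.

123.25, 246.5, 123.25

Under the 1:2:1 hypothesis (Σ ratio = 4, N = 493):
  black: 493 × 1/4 = 123.25
  blue: 493 × 2/4 = 246.5
  white: 493 × 1/4 = 123.25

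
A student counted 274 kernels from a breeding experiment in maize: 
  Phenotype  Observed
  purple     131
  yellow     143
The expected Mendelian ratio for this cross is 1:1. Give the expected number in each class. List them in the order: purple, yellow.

The 1:1 ratio has 2 parts, so with N = 274 the expected counts are:
  purple: 274 × 1/2 = 137
  yellow: 274 × 1/2 = 137

137, 137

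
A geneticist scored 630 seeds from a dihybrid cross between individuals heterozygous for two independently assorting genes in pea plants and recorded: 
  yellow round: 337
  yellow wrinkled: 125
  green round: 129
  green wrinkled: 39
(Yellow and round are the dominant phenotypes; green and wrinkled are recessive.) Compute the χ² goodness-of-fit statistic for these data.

2.257

A dihybrid F₂ with independent assortment and complete dominance at both loci gives a 9:3:3:1 phenotypic ratio.
The 9:3:3:1 ratio has 16 parts, so with N = 630 the expected counts are:
  yellow round: 630 × 9/16 = 354.375
  yellow wrinkled: 630 × 3/16 = 118.125
  green round: 630 × 3/16 = 118.125
  green wrinkled: 630 × 1/16 = 39.375
χ² = Σ (O − E)² / E
  yellow round: (337 − 354.375)² / 354.375 = 0.8519
  yellow wrinkled: (125 − 118.125)² / 118.125 = 0.4001
  green round: (129 − 118.125)² / 118.125 = 1.0012
  green wrinkled: (39 − 39.375)² / 39.375 = 0.0036
χ² = 0.8519 + 0.4001 + 1.0012 + 0.0036 = 2.2568 ≈ 2.257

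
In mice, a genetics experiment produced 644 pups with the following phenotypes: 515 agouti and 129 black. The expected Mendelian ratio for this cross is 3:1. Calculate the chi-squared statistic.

8.480

Total ratio parts = 4. Expected numbers out of 644:
  agouti: 644 × 3/4 = 483
  black: 644 × 1/4 = 161
χ² = Σ (O − E)² / E
  agouti: (515 − 483)² / 483 = 2.1201
  black: (129 − 161)² / 161 = 6.3602
χ² = 2.1201 + 6.3602 = 8.4803 ≈ 8.480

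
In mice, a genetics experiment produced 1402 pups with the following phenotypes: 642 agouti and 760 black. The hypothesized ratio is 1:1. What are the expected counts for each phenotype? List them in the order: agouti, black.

Expected counts for N = 1402 under a 1:1 ratio (total parts = 2):
  agouti: 1402 × 1/2 = 701
  black: 1402 × 1/2 = 701

701, 701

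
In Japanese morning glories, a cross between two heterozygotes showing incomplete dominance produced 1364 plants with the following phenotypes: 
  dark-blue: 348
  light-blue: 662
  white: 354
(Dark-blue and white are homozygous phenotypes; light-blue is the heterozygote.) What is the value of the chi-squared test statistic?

With incomplete dominance, a heterozygote × heterozygote cross gives a 1:2:1 phenotypic ratio.
Expected counts for N = 1364 under a 1:2:1 ratio (total parts = 4):
  dark-blue: 1364 × 1/4 = 341
  light-blue: 1364 × 2/4 = 682
  white: 1364 × 1/4 = 341
χ² = Σ (O − E)² / E
  dark-blue: (348 − 341)² / 341 = 0.1437
  light-blue: (662 − 682)² / 682 = 0.5865
  white: (354 − 341)² / 341 = 0.4956
χ² = 0.1437 + 0.5865 + 0.4956 = 1.2258 ≈ 1.226

1.226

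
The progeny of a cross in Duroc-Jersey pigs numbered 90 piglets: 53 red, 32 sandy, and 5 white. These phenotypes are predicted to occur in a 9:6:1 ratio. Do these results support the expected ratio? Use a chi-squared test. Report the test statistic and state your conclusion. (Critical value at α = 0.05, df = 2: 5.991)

Under the 9:6:1 hypothesis (Σ ratio = 16, N = 90):
  red: 90 × 9/16 = 50.625
  sandy: 90 × 6/16 = 33.75
  white: 90 × 1/16 = 5.625
χ² = Σ (O − E)² / E
  red: (53 − 50.625)² / 50.625 = 0.1114
  sandy: (32 − 33.75)² / 33.75 = 0.0907
  white: (5 − 5.625)² / 5.625 = 0.0694
χ² = 0.1114 + 0.0907 + 0.0694 = 0.2715 ≈ 0.272
Degrees of freedom = 3 − 1 = 2; critical value at α = 0.05 is 5.991.
Since 0.272 < 5.991, we fail to reject the null hypothesis — the data are consistent with the 9:6:1 ratio.

0.272; consistent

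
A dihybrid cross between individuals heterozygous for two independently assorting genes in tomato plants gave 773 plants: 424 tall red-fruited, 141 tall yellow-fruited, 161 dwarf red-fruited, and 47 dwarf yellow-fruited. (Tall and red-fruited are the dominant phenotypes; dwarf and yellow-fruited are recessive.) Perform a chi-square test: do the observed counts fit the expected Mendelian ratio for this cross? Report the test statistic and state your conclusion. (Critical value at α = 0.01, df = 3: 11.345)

2.192; consistent

A dihybrid F₂ with independent assortment and complete dominance at both loci gives a 9:3:3:1 phenotypic ratio.
Total ratio parts = 16. Expected numbers out of 773:
  tall red-fruited: 773 × 9/16 = 434.8125
  tall yellow-fruited: 773 × 3/16 = 144.9375
  dwarf red-fruited: 773 × 3/16 = 144.9375
  dwarf yellow-fruited: 773 × 1/16 = 48.3125
χ² = Σ (O − E)² / E
  tall red-fruited: (424 − 434.8125)² / 434.8125 = 0.2689
  tall yellow-fruited: (141 − 144.9375)² / 144.9375 = 0.1070
  dwarf red-fruited: (161 − 144.9375)² / 144.9375 = 1.7801
  dwarf yellow-fruited: (47 − 48.3125)² / 48.3125 = 0.0357
χ² = 0.2689 + 0.1070 + 1.7801 + 0.0357 = 2.1917 ≈ 2.192
Degrees of freedom = 4 − 1 = 3; critical value at α = 0.01 is 11.345.
Since 2.192 < 11.345, we fail to reject the null hypothesis — the data are consistent with the 9:3:3:1 ratio.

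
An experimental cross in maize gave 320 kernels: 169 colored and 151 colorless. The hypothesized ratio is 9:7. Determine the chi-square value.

1.537

Under the 9:7 hypothesis (Σ ratio = 16, N = 320):
  colored: 320 × 9/16 = 180
  colorless: 320 × 7/16 = 140
χ² = Σ (O − E)² / E
  colored: (169 − 180)² / 180 = 0.6722
  colorless: (151 − 140)² / 140 = 0.8643
χ² = 0.6722 + 0.8643 = 1.5365 ≈ 1.537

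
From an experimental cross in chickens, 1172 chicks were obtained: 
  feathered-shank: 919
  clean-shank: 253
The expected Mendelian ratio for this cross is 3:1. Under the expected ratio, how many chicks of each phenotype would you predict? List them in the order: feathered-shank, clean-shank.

879, 293

The 3:1 ratio has 4 parts, so with N = 1172 the expected counts are:
  feathered-shank: 1172 × 3/4 = 879
  clean-shank: 1172 × 1/4 = 293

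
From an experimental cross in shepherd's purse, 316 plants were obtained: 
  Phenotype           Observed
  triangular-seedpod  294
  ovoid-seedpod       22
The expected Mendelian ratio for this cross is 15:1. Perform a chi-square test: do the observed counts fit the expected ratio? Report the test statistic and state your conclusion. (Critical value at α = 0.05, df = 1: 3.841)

Expected counts for N = 316 under a 15:1 ratio (total parts = 16):
  triangular-seedpod: 316 × 15/16 = 296.25
  ovoid-seedpod: 316 × 1/16 = 19.75
χ² = Σ (O − E)² / E
  triangular-seedpod: (294 − 296.25)² / 296.25 = 0.0171
  ovoid-seedpod: (22 − 19.75)² / 19.75 = 0.2563
χ² = 0.0171 + 0.2563 = 0.2734 ≈ 0.273
Degrees of freedom = 2 − 1 = 1; critical value at α = 0.05 is 3.841.
Since 0.273 < 3.841, we fail to reject the null hypothesis — the data are consistent with the 15:1 ratio.

0.273; consistent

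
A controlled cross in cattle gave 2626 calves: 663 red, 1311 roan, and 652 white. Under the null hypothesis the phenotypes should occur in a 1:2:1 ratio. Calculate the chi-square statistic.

Expected counts for N = 2626 under a 1:2:1 ratio (total parts = 4):
  red: 2626 × 1/4 = 656.5
  roan: 2626 × 2/4 = 1313
  white: 2626 × 1/4 = 656.5
χ² = Σ (O − E)² / E
  red: (663 − 656.5)² / 656.5 = 0.0644
  roan: (1311 − 1313)² / 1313 = 0.0030
  white: (652 − 656.5)² / 656.5 = 0.0308
χ² = 0.0644 + 0.0030 + 0.0308 = 0.0982 ≈ 0.098

0.098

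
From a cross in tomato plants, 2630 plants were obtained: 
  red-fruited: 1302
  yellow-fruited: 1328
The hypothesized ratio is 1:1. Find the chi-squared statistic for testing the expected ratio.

Expected counts for N = 2630 under a 1:1 ratio (total parts = 2):
  red-fruited: 2630 × 1/2 = 1315
  yellow-fruited: 2630 × 1/2 = 1315
χ² = Σ (O − E)² / E
  red-fruited: (1302 − 1315)² / 1315 = 0.1285
  yellow-fruited: (1328 − 1315)² / 1315 = 0.1285
χ² = 0.1285 + 0.1285 = 0.257

0.257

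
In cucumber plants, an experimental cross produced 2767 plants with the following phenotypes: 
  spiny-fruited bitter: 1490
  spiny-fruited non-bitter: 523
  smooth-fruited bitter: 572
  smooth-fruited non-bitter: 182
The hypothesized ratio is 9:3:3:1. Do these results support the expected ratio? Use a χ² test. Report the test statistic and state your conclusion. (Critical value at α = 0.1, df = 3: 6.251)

8.797; not consistent

Total ratio parts = 16. Expected numbers out of 2767:
  spiny-fruited bitter: 2767 × 9/16 = 1556.4375
  spiny-fruited non-bitter: 2767 × 3/16 = 518.8125
  smooth-fruited bitter: 2767 × 3/16 = 518.8125
  smooth-fruited non-bitter: 2767 × 1/16 = 172.9375
χ² = Σ (O − E)² / E
  spiny-fruited bitter: (1490 − 1556.4375)² / 1556.4375 = 2.8359
  spiny-fruited non-bitter: (523 − 518.8125)² / 518.8125 = 0.0338
  smooth-fruited bitter: (572 − 518.8125)² / 518.8125 = 5.4527
  smooth-fruited non-bitter: (182 − 172.9375)² / 172.9375 = 0.4749
χ² = 2.8359 + 0.0338 + 5.4527 + 0.4749 = 8.7973 ≈ 8.797
Degrees of freedom = 4 − 1 = 3; critical value at α = 0.1 is 6.251.
Since 8.797 > 6.251, we reject the null hypothesis — the data do not fit the 9:3:3:1 ratio.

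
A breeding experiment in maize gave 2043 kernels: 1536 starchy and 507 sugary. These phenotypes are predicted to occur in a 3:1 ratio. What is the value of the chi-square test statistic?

Expected counts for N = 2043 under a 3:1 ratio (total parts = 4):
  starchy: 2043 × 3/4 = 1532.25
  sugary: 2043 × 1/4 = 510.75
χ² = Σ (O − E)² / E
  starchy: (1536 − 1532.25)² / 1532.25 = 0.0092
  sugary: (507 − 510.75)² / 510.75 = 0.0275
χ² = 0.0092 + 0.0275 = 0.0367 ≈ 0.037

0.037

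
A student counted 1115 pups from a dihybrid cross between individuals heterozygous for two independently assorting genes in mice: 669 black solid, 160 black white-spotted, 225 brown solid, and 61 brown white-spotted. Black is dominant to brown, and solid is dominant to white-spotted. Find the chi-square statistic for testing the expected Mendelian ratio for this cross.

16.599

A dihybrid F₂ with independent assortment and complete dominance at both loci gives a 9:3:3:1 phenotypic ratio.
The 9:3:3:1 ratio has 16 parts, so with N = 1115 the expected counts are:
  black solid: 1115 × 9/16 = 627.1875
  black white-spotted: 1115 × 3/16 = 209.0625
  brown solid: 1115 × 3/16 = 209.0625
  brown white-spotted: 1115 × 1/16 = 69.6875
χ² = Σ (O − E)² / E
  black solid: (669 − 627.1875)² / 627.1875 = 2.7875
  black white-spotted: (160 − 209.0625)² / 209.0625 = 11.5139
  brown solid: (225 − 209.0625)² / 209.0625 = 1.2150
  brown white-spotted: (61 − 69.6875)² / 69.6875 = 1.0830
χ² = 2.7875 + 11.5139 + 1.2150 + 1.0830 = 16.5994 ≈ 16.599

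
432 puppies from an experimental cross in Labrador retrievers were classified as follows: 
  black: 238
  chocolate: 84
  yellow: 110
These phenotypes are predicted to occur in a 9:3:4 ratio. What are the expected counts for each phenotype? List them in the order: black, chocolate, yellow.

243, 81, 108

Under the 9:3:4 hypothesis (Σ ratio = 16, N = 432):
  black: 432 × 9/16 = 243
  chocolate: 432 × 3/16 = 81
  yellow: 432 × 4/16 = 108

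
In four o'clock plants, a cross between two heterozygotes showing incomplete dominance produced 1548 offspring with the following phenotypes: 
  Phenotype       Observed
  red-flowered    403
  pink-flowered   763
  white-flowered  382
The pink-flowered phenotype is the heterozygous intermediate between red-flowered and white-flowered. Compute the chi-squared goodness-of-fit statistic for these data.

With incomplete dominance, a heterozygote × heterozygote cross gives a 1:2:1 phenotypic ratio.
Total ratio parts = 4. Expected numbers out of 1548:
  red-flowered: 1548 × 1/4 = 387
  pink-flowered: 1548 × 2/4 = 774
  white-flowered: 1548 × 1/4 = 387
χ² = Σ (O − E)² / E
  red-flowered: (403 − 387)² / 387 = 0.6615
  pink-flowered: (763 − 774)² / 774 = 0.1563
  white-flowered: (382 − 387)² / 387 = 0.0646
χ² = 0.6615 + 0.1563 + 0.0646 = 0.8824 ≈ 0.882

0.882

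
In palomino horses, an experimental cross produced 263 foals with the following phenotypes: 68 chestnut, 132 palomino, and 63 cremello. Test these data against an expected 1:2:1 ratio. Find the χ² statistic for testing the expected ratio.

0.194

Total ratio parts = 4. Expected numbers out of 263:
  chestnut: 263 × 1/4 = 65.75
  palomino: 263 × 2/4 = 131.5
  cremello: 263 × 1/4 = 65.75
χ² = Σ (O − E)² / E
  chestnut: (68 − 65.75)² / 65.75 = 0.0770
  palomino: (132 − 131.5)² / 131.5 = 0.0019
  cremello: (63 − 65.75)² / 65.75 = 0.1150
χ² = 0.0770 + 0.0019 + 0.1150 = 0.1939 ≈ 0.194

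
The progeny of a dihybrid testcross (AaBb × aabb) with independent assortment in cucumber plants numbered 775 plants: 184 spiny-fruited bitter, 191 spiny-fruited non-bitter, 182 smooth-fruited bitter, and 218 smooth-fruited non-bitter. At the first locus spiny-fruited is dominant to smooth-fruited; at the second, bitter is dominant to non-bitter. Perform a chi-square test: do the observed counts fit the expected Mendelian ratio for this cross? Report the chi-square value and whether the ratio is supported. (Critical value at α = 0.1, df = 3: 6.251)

A dihybrid testcross with independent assortment gives a 1:1:1:1 ratio.
The 1:1:1:1 ratio has 4 parts, so with N = 775 the expected counts are:
  spiny-fruited bitter: 775 × 1/4 = 193.75
  spiny-fruited non-bitter: 775 × 1/4 = 193.75
  smooth-fruited bitter: 775 × 1/4 = 193.75
  smooth-fruited non-bitter: 775 × 1/4 = 193.75
χ² = Σ (O − E)² / E
  spiny-fruited bitter: (184 − 193.75)² / 193.75 = 0.4906
  spiny-fruited non-bitter: (191 − 193.75)² / 193.75 = 0.0390
  smooth-fruited bitter: (182 − 193.75)² / 193.75 = 0.7126
  smooth-fruited non-bitter: (218 − 193.75)² / 193.75 = 3.0352
χ² = 0.4906 + 0.0390 + 0.7126 + 3.0352 = 4.2774 ≈ 4.277
Degrees of freedom = 4 − 1 = 3; critical value at α = 0.1 is 6.251.
Since 4.277 < 6.251, we fail to reject the null hypothesis — the data are consistent with the 1:1:1:1 ratio.

4.277; consistent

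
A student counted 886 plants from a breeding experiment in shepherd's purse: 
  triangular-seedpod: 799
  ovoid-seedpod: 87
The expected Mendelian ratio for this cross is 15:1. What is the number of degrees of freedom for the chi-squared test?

A goodness-of-fit test with 2 phenotype classes has df = 2 − 1 = 1.

1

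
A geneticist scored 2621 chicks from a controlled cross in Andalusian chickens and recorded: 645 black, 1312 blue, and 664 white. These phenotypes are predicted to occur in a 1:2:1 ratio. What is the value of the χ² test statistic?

0.279

The 1:2:1 ratio has 4 parts, so with N = 2621 the expected counts are:
  black: 2621 × 1/4 = 655.25
  blue: 2621 × 2/4 = 1310.5
  white: 2621 × 1/4 = 655.25
χ² = Σ (O − E)² / E
  black: (645 − 655.25)² / 655.25 = 0.1603
  blue: (1312 − 1310.5)² / 1310.5 = 0.0017
  white: (664 − 655.25)² / 655.25 = 0.1168
χ² = 0.1603 + 0.0017 + 0.1168 = 0.2788 ≈ 0.279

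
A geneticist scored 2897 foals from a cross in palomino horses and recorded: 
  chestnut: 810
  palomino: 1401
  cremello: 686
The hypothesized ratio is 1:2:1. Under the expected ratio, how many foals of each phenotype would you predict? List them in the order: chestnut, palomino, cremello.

724.25, 1448.5, 724.25

Total ratio parts = 4. Expected numbers out of 2897:
  chestnut: 2897 × 1/4 = 724.25
  palomino: 2897 × 2/4 = 1448.5
  cremello: 2897 × 1/4 = 724.25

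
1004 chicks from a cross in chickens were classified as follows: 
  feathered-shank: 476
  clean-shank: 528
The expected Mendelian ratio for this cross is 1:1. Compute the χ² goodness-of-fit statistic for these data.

2.693

The 1:1 ratio has 2 parts, so with N = 1004 the expected counts are:
  feathered-shank: 1004 × 1/2 = 502
  clean-shank: 1004 × 1/2 = 502
χ² = Σ (O − E)² / E
  feathered-shank: (476 − 502)² / 502 = 1.3466
  clean-shank: (528 − 502)² / 502 = 1.3466
χ² = 1.3466 + 1.3466 = 2.6932 ≈ 2.693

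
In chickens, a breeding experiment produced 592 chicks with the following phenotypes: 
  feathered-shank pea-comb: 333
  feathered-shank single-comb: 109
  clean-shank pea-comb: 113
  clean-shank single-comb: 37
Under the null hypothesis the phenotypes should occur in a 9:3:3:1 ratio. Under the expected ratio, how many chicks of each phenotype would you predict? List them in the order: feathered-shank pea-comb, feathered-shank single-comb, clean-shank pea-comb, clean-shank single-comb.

333, 111, 111, 37

Under the 9:3:3:1 hypothesis (Σ ratio = 16, N = 592):
  feathered-shank pea-comb: 592 × 9/16 = 333
  feathered-shank single-comb: 592 × 3/16 = 111
  clean-shank pea-comb: 592 × 3/16 = 111
  clean-shank single-comb: 592 × 1/16 = 37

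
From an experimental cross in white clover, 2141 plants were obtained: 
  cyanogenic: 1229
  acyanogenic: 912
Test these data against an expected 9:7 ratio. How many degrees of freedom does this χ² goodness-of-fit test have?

A goodness-of-fit test with 2 phenotype classes has df = 2 − 1 = 1.

1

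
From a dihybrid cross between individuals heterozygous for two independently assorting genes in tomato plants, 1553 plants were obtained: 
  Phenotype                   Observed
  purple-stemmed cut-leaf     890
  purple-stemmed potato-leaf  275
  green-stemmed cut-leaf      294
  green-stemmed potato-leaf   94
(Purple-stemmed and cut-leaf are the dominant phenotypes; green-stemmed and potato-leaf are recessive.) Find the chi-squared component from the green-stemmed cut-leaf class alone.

A dihybrid F₂ with independent assortment and complete dominance at both loci gives a 9:3:3:1 phenotypic ratio.
The 9:3:3:1 ratio has 16 parts, so with N = 1553 the expected counts are:
  purple-stemmed cut-leaf: 1553 × 9/16 = 873.5625
  purple-stemmed potato-leaf: 1553 × 3/16 = 291.1875
  green-stemmed cut-leaf: 1553 × 3/16 = 291.1875
  green-stemmed potato-leaf: 1553 × 1/16 = 97.0625
Contribution of green-stemmed cut-leaf: (294 − 291.1875)² / 291.1875 = 0.0272

0.027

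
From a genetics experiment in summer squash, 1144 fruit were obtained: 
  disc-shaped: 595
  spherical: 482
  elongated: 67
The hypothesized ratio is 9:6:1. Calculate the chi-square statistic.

Total ratio parts = 16. Expected numbers out of 1144:
  disc-shaped: 1144 × 9/16 = 643.5
  spherical: 1144 × 6/16 = 429
  elongated: 1144 × 1/16 = 71.5
χ² = Σ (O − E)² / E
  disc-shaped: (595 − 643.5)² / 643.5 = 3.6554
  spherical: (482 − 429)² / 429 = 6.5478
  elongated: (67 − 71.5)² / 71.5 = 0.2832
χ² = 3.6554 + 6.5478 + 0.2832 = 10.4864 ≈ 10.486

10.486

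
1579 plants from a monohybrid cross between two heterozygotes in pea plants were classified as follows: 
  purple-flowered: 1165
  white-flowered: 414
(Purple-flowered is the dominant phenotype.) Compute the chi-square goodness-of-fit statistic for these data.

1.252

For a monohybrid cross between heterozygotes with complete dominance, the expected phenotypic ratio is 3:1.
Under the 3:1 hypothesis (Σ ratio = 4, N = 1579):
  purple-flowered: 1579 × 3/4 = 1184.25
  white-flowered: 1579 × 1/4 = 394.75
χ² = Σ (O − E)² / E
  purple-flowered: (1165 − 1184.25)² / 1184.25 = 0.3129
  white-flowered: (414 − 394.75)² / 394.75 = 0.9387
χ² = 0.3129 + 0.9387 = 1.2516 ≈ 1.252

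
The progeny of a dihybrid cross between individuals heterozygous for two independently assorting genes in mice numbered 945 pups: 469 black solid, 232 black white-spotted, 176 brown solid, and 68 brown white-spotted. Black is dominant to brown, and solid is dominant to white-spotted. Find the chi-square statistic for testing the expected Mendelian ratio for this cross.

25.680

A dihybrid F₂ with independent assortment and complete dominance at both loci gives a 9:3:3:1 phenotypic ratio.
Expected counts for N = 945 under a 9:3:3:1 ratio (total parts = 16):
  black solid: 945 × 9/16 = 531.5625
  black white-spotted: 945 × 3/16 = 177.1875
  brown solid: 945 × 3/16 = 177.1875
  brown white-spotted: 945 × 1/16 = 59.0625
χ² = Σ (O − E)² / E
  black solid: (469 − 531.5625)² / 531.5625 = 7.3633
  black white-spotted: (232 − 177.1875)² / 177.1875 = 16.9561
  brown solid: (176 − 177.1875)² / 177.1875 = 0.0080
  brown white-spotted: (68 − 59.0625)² / 59.0625 = 1.3524
χ² = 7.3633 + 16.9561 + 0.0080 + 1.3524 = 25.6798 ≈ 25.680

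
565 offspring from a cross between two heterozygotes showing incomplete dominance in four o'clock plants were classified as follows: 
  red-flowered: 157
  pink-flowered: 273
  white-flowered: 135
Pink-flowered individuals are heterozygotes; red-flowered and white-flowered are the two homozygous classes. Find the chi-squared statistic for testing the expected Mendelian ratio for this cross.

With incomplete dominance, a heterozygote × heterozygote cross gives a 1:2:1 phenotypic ratio.
The 1:2:1 ratio has 4 parts, so with N = 565 the expected counts are:
  red-flowered: 565 × 1/4 = 141.25
  pink-flowered: 565 × 2/4 = 282.5
  white-flowered: 565 × 1/4 = 141.25
χ² = Σ (O − E)² / E
  red-flowered: (157 − 141.25)² / 141.25 = 1.7562
  pink-flowered: (273 − 282.5)² / 282.5 = 0.3195
  white-flowered: (135 − 141.25)² / 141.25 = 0.2765
χ² = 1.7562 + 0.3195 + 0.2765 = 2.3522 ≈ 2.352

2.352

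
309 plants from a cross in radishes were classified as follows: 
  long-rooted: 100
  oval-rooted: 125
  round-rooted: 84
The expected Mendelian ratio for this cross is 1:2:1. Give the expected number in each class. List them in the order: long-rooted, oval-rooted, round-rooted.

77.25, 154.5, 77.25

Under the 1:2:1 hypothesis (Σ ratio = 4, N = 309):
  long-rooted: 309 × 1/4 = 77.25
  oval-rooted: 309 × 2/4 = 154.5
  round-rooted: 309 × 1/4 = 77.25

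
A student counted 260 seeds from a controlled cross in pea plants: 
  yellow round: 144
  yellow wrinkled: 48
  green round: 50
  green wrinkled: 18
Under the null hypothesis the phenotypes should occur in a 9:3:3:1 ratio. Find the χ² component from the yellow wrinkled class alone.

The 9:3:3:1 ratio has 16 parts, so with N = 260 the expected counts are:
  yellow round: 260 × 9/16 = 146.25
  yellow wrinkled: 260 × 3/16 = 48.75
  green round: 260 × 3/16 = 48.75
  green wrinkled: 260 × 1/16 = 16.25
Contribution of yellow wrinkled: (48 − 48.75)² / 48.75 = 0.0115

0.012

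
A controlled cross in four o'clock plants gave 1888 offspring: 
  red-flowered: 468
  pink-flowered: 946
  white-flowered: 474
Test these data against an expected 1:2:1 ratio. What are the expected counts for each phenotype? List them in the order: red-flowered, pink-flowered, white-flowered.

Total ratio parts = 4. Expected numbers out of 1888:
  red-flowered: 1888 × 1/4 = 472
  pink-flowered: 1888 × 2/4 = 944
  white-flowered: 1888 × 1/4 = 472

472, 944, 472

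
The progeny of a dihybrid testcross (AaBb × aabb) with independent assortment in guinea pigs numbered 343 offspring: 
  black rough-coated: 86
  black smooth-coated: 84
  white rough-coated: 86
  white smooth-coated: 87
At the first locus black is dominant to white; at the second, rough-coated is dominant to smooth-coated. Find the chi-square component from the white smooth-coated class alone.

0.018

A dihybrid testcross with independent assortment gives a 1:1:1:1 ratio.
Total ratio parts = 4. Expected numbers out of 343:
  black rough-coated: 343 × 1/4 = 85.75
  black smooth-coated: 343 × 1/4 = 85.75
  white rough-coated: 343 × 1/4 = 85.75
  white smooth-coated: 343 × 1/4 = 85.75
Contribution of white smooth-coated: (87 − 85.75)² / 85.75 = 0.0182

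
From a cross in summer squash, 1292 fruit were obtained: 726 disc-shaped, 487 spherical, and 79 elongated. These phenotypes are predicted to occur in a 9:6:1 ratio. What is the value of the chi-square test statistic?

Total ratio parts = 16. Expected numbers out of 1292:
  disc-shaped: 1292 × 9/16 = 726.75
  spherical: 1292 × 6/16 = 484.5
  elongated: 1292 × 1/16 = 80.75
χ² = Σ (O − E)² / E
  disc-shaped: (726 − 726.75)² / 726.75 = 0.0008
  spherical: (487 − 484.5)² / 484.5 = 0.0129
  elongated: (79 − 80.75)² / 80.75 = 0.0379
χ² = 0.0008 + 0.0129 + 0.0379 = 0.0516 ≈ 0.052

0.052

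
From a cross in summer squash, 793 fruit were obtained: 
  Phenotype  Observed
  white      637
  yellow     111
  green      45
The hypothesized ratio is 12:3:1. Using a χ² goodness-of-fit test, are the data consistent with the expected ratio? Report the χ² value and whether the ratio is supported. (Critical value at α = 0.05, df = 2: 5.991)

Expected counts for N = 793 under a 12:3:1 ratio (total parts = 16):
  white: 793 × 12/16 = 594.75
  yellow: 793 × 3/16 = 148.6875
  green: 793 × 1/16 = 49.5625
χ² = Σ (O − E)² / E
  white: (637 − 594.75)² / 594.75 = 3.0014
  yellow: (111 − 148.6875)² / 148.6875 = 9.5526
  green: (45 − 49.5625)² / 49.5625 = 0.4200
χ² = 3.0014 + 9.5526 + 0.4200 = 12.974
Degrees of freedom = 3 − 1 = 2; critical value at α = 0.05 is 5.991.
Since 12.974 > 5.991, we reject the null hypothesis — the data do not fit the 12:3:1 ratio.

12.974; not consistent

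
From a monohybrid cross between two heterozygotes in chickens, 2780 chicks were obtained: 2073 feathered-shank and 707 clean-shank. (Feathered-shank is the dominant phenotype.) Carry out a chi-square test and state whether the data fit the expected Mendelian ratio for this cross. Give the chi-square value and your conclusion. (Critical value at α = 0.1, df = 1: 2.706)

0.276; consistent

For a monohybrid cross between heterozygotes with complete dominance, the expected phenotypic ratio is 3:1.
Expected counts for N = 2780 under a 3:1 ratio (total parts = 4):
  feathered-shank: 2780 × 3/4 = 2085
  clean-shank: 2780 × 1/4 = 695
χ² = Σ (O − E)² / E
  feathered-shank: (2073 − 2085)² / 2085 = 0.0691
  clean-shank: (707 − 695)² / 695 = 0.2072
χ² = 0.0691 + 0.2072 = 0.2763 ≈ 0.276
Degrees of freedom = 2 − 1 = 1; critical value at α = 0.1 is 2.706.
Since 0.276 < 2.706, we fail to reject the null hypothesis — the data are consistent with the 3:1 ratio.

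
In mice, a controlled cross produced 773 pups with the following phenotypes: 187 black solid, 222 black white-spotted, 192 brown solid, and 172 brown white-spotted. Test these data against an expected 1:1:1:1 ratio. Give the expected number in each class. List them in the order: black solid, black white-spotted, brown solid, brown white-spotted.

Expected counts for N = 773 under a 1:1:1:1 ratio (total parts = 4):
  black solid: 773 × 1/4 = 193.25
  black white-spotted: 773 × 1/4 = 193.25
  brown solid: 773 × 1/4 = 193.25
  brown white-spotted: 773 × 1/4 = 193.25

193.25, 193.25, 193.25, 193.25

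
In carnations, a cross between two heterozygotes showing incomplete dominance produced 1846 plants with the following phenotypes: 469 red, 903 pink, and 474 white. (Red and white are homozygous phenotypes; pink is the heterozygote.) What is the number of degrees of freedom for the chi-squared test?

2

With incomplete dominance, a heterozygote × heterozygote cross gives a 1:2:1 phenotypic ratio.
A goodness-of-fit test with 3 phenotype classes has df = 3 − 1 = 2.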